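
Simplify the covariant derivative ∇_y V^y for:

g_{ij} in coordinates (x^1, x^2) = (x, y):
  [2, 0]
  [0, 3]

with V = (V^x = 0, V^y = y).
All Christoffel symbols are zero.
∇_y V^y = ∂_y V^y + Γ^y_{y j} V^j
  = (1) + (0)(0) + (0)(y)
  = 1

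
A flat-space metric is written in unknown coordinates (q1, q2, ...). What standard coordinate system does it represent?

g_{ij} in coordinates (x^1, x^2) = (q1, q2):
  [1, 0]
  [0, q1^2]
The line element ds^2 = dq1^2 + q1^2 dq2^2 is dr^2 + r^2 dθ^2 with q1 = r, q2 = θ.
polar coordinates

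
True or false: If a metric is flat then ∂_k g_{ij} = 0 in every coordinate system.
Flatness means R^i_{jkl} = 0; the components can still vary, e.g. the flat plane in polar coordinates has g_{θθ} = r^2.
False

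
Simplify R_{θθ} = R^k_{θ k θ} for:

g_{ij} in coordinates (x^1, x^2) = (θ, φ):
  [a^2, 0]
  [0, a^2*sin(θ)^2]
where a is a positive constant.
Non-zero Christoffel symbols (Γ^k_{ij} = Γ^k_{ji}):
Γ^θ_{φ φ} = -sin(2*θ)/2
Γ^φ_{θ φ} = 1/tan(θ)
R^θ_{θ θ θ} = 0 (a repeated index in an antisymmetric pair)
R^φ_{θ φ θ} = ∂_φ Γ^φ_{θ θ} - ∂_θ Γ^φ_{θ φ} + Γ^φ_{φ m} Γ^m_{θ θ} - Γ^φ_{θ m} Γ^m_{θ φ}
  = (0) - (-1/sin(θ)^2) + (0) - (1/tan(θ)^2) = 1
R_{θθ} = R^θ_{θ θ θ} + R^φ_{θ φ θ} = (0) + (1) = 1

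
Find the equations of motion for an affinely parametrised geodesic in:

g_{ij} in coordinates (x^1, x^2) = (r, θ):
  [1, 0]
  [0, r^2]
Geodesic equation: d^2x^k/dλ^2 + Γ^k_{ij} (dx^i/dλ)(dx^j/dλ) = 0.
Non-zero Christoffel symbols:
Γ^r_{θ θ} = -r
Γ^θ_{r θ} = 1/r
Substituting (the symmetric pair Γ^k_{ij}, Γ^k_{ji} combines into a factor 2):
d^2r/dλ^2 - r (dθ/dλ)^2 = 0
d^2θ/dλ^2 + (2/r) (dr/dλ)(dθ/dλ) = 0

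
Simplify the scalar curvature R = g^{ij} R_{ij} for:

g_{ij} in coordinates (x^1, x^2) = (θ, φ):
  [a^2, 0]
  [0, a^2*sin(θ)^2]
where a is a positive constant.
Non-zero Christoffel symbols (Γ^k_{ij} = Γ^k_{ji}):
Γ^θ_{φ φ} = -sin(2*θ)/2
Γ^φ_{θ φ} = 1/tan(θ)
Ricci tensor (R_{ij} = R^k_{ikj}): R_{θθ} = 1, R_{θφ} = 0, R_{φφ} = sin(θ)^2
Inverse metric: g^{θθ} = 1/a^2, g^{φφ} = 1/(a^2*sin(θ)^2)
R = g^{ij} R_{ij} = (1/a^2)(1) + (1/(a^2*sin(θ)^2))(sin(θ)^2) = 2/a^2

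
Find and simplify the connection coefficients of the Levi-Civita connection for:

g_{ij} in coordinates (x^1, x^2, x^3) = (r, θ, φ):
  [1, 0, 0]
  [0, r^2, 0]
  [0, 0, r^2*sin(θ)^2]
Using Γ^k_{ij} = (1/2) g^{km} (∂_i g_{mj} + ∂_j g_{mi} - ∂_m g_{ij}); the metric is diagonal, so only the m = k term contributes.
Non-zero symbols (using the symmetry Γ^k_{ij} = Γ^k_{ji}):
Γ^r_{θ θ} = (1/2) g^{rr} (∂_θ g_{rθ} + ∂_θ g_{rθ} - ∂_r g_{θθ}) = (1/2)(1)((0) + (0) - (2*r)) = -r
Γ^r_{φ φ} = (1/2) g^{rr} (∂_φ g_{rφ} + ∂_φ g_{rφ} - ∂_r g_{φφ}) = (1/2)(1)((0) + (0) - (2*r*sin(θ)^2)) = -r*sin(θ)^2
Γ^θ_{r θ} = (1/2) g^{θθ} (∂_r g_{θθ} + ∂_θ g_{θr} - ∂_θ g_{rθ}) = (1/2)(1/r^2)((2*r) + (0) - (0)) = 1/r
Γ^θ_{φ φ} = (1/2) g^{θθ} (∂_φ g_{θφ} + ∂_φ g_{θφ} - ∂_θ g_{φφ}) = (1/2)(1/r^2)((0) + (0) - (r^2*sin(2*θ))) = -sin(2*θ)/2
Γ^φ_{r φ} = (1/2) g^{φφ} (∂_r g_{φφ} + ∂_φ g_{φr} - ∂_φ g_{rφ}) = (1/2)(1/(r^2*sin(θ)^2))((2*r*sin(θ)^2) + (0) - (0)) = 1/r
Γ^φ_{θ φ} = (1/2) g^{φφ} (∂_θ g_{φφ} + ∂_φ g_{φθ} - ∂_φ g_{θφ}) = (1/2)(1/(r^2*sin(θ)^2))((r^2*sin(2*θ)) + (0) - (0)) = 1/tan(θ)
All other Christoffel symbols are zero.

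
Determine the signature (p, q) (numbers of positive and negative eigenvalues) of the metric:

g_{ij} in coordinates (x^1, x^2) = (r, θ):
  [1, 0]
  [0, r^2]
The metric is diagonal, so its eigenvalues are the diagonal entries: 1, r^2 (at a generic point, where coordinate-dependent entries are positive).
2 positive, 0 negative.
(2, 0) - Riemannian (positive definite)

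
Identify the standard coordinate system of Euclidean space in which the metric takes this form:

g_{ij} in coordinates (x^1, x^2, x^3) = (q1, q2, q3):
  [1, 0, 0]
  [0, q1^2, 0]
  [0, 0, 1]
The line element ds^2 = dq1^2 + q1^2 dq2^2 + dq3^2 is dr^2 + r^2 dθ^2 + dz^2 with q1 = r, q2 = θ, q3 = z.
cylindrical coordinates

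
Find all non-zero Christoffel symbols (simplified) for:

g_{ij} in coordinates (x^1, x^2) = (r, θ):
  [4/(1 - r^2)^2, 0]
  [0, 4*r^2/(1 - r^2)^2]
Using Γ^k_{ij} = (1/2) g^{km} (∂_i g_{mj} + ∂_j g_{mi} - ∂_m g_{ij}); the metric is diagonal, so only the m = k term contributes.
Non-zero symbols (using the symmetry Γ^k_{ij} = Γ^k_{ji}):
Γ^r_{r r} = (1/2) g^{rr} (∂_r g_{rr} + ∂_r g_{rr} - ∂_r g_{rr}) = (1/2)((1 - r^2)^2/4)((16*r/(1 - r^2)^3) + (16*r/(1 - r^2)^3) - (16*r/(1 - r^2)^3)) = 2*r/(1 - r^2)
Γ^r_{θ θ} = (1/2) g^{rr} (∂_θ g_{rθ} + ∂_θ g_{rθ} - ∂_r g_{θθ}) = (1/2)((1 - r^2)^2/4)((0) + (0) - (-8*(r^3 + r)/(r^2 - 1)^3)) = (r^3 + r)/(r^2 - 1)
Γ^θ_{r θ} = (1/2) g^{θθ} (∂_r g_{θθ} + ∂_θ g_{θr} - ∂_θ g_{rθ}) = (1/2)((1 - r^2)^2/(4*r^2))((-8*(r^3 + r)/(r^2 - 1)^3) + (0) - (0)) = (-r^2 - 1)/(r^3 - r)
All other Christoffel symbols are zero.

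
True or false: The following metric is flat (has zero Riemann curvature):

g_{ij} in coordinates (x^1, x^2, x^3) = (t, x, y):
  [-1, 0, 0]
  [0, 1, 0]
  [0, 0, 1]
All metric components are constant, so every Christoffel symbol vanishes and R^i_{jkl} = 0.
True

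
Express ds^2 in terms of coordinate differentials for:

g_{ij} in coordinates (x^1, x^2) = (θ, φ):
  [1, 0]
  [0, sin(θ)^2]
ds^2 = g_{ij} dx^i dx^j; only the non-zero components contribute.
ds^2 = dθ^2 + sin(θ)^2 dφ^2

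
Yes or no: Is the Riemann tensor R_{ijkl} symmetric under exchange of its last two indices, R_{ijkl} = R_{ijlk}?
It is antisymmetric in the last pair: R_{ijkl} = -R_{ijlk}.
No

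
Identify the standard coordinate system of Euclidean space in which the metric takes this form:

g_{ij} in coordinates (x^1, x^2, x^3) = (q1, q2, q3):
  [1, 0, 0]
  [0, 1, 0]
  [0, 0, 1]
All components are constant and the metric is the identity, i.e. orthonormal rectilinear coordinates.
Cartesian (3D) coordinates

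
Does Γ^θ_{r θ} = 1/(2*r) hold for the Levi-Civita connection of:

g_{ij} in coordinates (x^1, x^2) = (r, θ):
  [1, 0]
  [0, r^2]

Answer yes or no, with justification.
Γ^θ_{r θ} = (1/2) g^{θθ} (∂_r g_{θθ} + ∂_θ g_{θr} - ∂_θ g_{rθ}) = (1/2)(1/r^2)((2*r) + (0) - (0)) = 1/r
This differs from the proposed value 1/(2*r).
No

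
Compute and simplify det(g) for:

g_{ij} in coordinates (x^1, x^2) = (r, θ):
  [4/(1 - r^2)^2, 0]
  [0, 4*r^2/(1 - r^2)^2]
For a 2×2 metric: det(g) = g_{11}·g_{22} - g_{12}·g_{21}
= (4/(1 - r^2)^2)·(4*r^2/(1 - r^2)^2) - (0)·(0)
= 16*r^2/(1 - r^2)^4 - 0
det(g) = 16*r^2/(1 - r^2)^4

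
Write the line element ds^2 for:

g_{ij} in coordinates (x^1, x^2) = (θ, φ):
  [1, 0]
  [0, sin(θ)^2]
ds^2 = g_{ij} dx^i dx^j; only the non-zero components contribute.
ds^2 = dθ^2 + sin(θ)^2 dφ^2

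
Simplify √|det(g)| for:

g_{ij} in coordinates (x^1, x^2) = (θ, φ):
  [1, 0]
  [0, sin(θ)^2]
det(g) = sin(θ)^2
√|det(g)| = sin(θ) (taking 0 < θ < π so that |sin(θ)| = sin(θ))
Volume element: dV = sin(θ) dθ dφ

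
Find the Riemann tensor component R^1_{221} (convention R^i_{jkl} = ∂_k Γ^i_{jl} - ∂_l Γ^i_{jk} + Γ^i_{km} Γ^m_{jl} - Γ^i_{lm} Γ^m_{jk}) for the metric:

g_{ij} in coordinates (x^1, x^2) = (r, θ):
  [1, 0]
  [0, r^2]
Non-zero Christoffel symbols (Γ^k_{ij} = Γ^k_{ji}):
Γ^r_{θ θ} = -r
Γ^θ_{r θ} = 1/r
R^r_{θ θ r} = ∂_θ Γ^r_{θ r} - ∂_r Γ^r_{θ θ} + Γ^r_{θ m} Γ^m_{θ r} - Γ^r_{r m} Γ^m_{θ θ}
  = (0) - (-1) + (-1) - (0) = 0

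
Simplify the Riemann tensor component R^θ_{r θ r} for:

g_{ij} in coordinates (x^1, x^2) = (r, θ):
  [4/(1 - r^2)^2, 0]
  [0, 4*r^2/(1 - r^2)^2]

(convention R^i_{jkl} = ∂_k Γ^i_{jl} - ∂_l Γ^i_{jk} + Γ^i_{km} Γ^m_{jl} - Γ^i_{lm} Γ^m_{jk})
Non-zero Christoffel symbols (Γ^k_{ij} = Γ^k_{ji}):
Γ^r_{r r} = 2*r/(1 - r^2)
Γ^r_{θ θ} = (r^3 + r)/(r^2 - 1)
Γ^θ_{r θ} = (-r^2 - 1)/(r^3 - r)
R^θ_{r θ r} = ∂_θ Γ^θ_{r r} - ∂_r Γ^θ_{r θ} + Γ^θ_{θ m} Γ^m_{r r} - Γ^θ_{r m} Γ^m_{r θ}
  = (0) - ((r^4 + 4*r^2 - 1)/(r^3 - r)^2) + (2*(r^2 + 1)/(r^2 - 1)^2) - ((r^2 + 1)^2/(r^3 - r)^2) = -4/(r^2 - 1)^2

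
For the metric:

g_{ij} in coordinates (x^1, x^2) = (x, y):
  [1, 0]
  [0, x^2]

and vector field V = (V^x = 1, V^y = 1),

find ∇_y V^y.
Non-zero Christoffel symbols:
Γ^x_{y y} = -x
Γ^y_{x y} = 1/x
∇_y V^y = ∂_y V^y + Γ^y_{y j} V^j
  = (0) + (1/x)(1) + (0)(1)
  = 1/x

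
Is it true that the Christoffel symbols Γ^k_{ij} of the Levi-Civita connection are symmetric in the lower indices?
The Levi-Civita connection is torsion-free, which is exactly Γ^k_{ij} = Γ^k_{ji}.
Yes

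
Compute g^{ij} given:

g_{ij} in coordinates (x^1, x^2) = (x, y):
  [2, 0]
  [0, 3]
The metric is diagonal, so g^{ij} is diagonal with entries 1/g_{ii}: diag(1/2, 1/3).
g^{ij}:
  [1/2, 0]
  [0, 1/3]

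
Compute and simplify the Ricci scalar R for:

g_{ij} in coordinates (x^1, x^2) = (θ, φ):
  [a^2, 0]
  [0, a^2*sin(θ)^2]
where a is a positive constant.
Non-zero Christoffel symbols (Γ^k_{ij} = Γ^k_{ji}):
Γ^θ_{φ φ} = -sin(2*θ)/2
Γ^φ_{θ φ} = 1/tan(θ)
Ricci tensor (R_{ij} = R^k_{ikj}): R_{θθ} = 1, R_{θφ} = 0, R_{φφ} = sin(θ)^2
Inverse metric: g^{θθ} = 1/a^2, g^{φφ} = 1/(a^2*sin(θ)^2)
R = g^{ij} R_{ij} = (1/a^2)(1) + (1/(a^2*sin(θ)^2))(sin(θ)^2) = 2/a^2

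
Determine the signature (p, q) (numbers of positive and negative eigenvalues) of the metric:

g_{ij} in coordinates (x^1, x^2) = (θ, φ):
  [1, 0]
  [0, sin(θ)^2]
The metric is diagonal, so its eigenvalues are the diagonal entries: 1, sin(θ)^2 (at a generic point, where coordinate-dependent entries are positive).
2 positive, 0 negative.
(2, 0) - Riemannian (positive definite)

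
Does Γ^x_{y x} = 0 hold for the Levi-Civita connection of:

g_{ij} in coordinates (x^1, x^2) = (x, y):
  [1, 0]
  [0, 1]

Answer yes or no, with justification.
Γ^x_{y x} = (1/2) g^{xx} (∂_y g_{xx} + ∂_x g_{xy} - ∂_x g_{yx}) = (1/2)(1)((0) + (0) - (0)) = 0
This equals the proposed value 0.
Yes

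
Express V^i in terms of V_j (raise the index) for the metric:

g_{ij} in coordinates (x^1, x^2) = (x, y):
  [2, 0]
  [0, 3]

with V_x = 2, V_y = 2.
Inverse metric (diagonal): g^{xx} = 1/2, g^{yy} = 1/3
V^i = g^{ij} V_j:
V^x = (1/2)(2) + (0)(2) = 1
V^y = (0)(2) + (1/3)(2) = 2/3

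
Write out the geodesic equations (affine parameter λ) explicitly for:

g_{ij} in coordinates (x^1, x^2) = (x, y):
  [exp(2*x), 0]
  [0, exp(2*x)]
Geodesic equation: d^2x^k/dλ^2 + Γ^k_{ij} (dx^i/dλ)(dx^j/dλ) = 0.
Non-zero Christoffel symbols:
Γ^x_{x x} = 1
Γ^x_{y y} = -1
Γ^y_{x y} = 1
Substituting (the symmetric pair Γ^k_{ij}, Γ^k_{ji} combines into a factor 2):
d^2x/dλ^2 + (dx/dλ)^2 - (dy/dλ)^2 = 0
d^2y/dλ^2 + 2 (dx/dλ)(dy/dλ) = 0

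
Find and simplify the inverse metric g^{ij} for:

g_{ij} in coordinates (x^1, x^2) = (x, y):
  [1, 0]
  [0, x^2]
The metric is diagonal, so g^{ij} is diagonal with entries 1/g_{ii}: diag(1, 1/(x^2)).
g^{ij}:
  [1, 0]
  [0, 1/x^2]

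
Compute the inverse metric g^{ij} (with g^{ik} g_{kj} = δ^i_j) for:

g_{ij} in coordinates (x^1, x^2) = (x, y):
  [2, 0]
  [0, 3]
The metric is diagonal, so g^{ij} is diagonal with entries 1/g_{ii}: diag(1/2, 1/3).
g^{ij}:
  [1/2, 0]
  [0, 1/3]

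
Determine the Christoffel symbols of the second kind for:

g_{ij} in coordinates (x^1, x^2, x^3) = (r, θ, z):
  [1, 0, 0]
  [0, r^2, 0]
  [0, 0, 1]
Using Γ^k_{ij} = (1/2) g^{km} (∂_i g_{mj} + ∂_j g_{mi} - ∂_m g_{ij}); the metric is diagonal, so only the m = k term contributes.
Non-zero symbols (using the symmetry Γ^k_{ij} = Γ^k_{ji}):
Γ^r_{θ θ} = (1/2) g^{rr} (∂_θ g_{rθ} + ∂_θ g_{rθ} - ∂_r g_{θθ}) = (1/2)(1)((0) + (0) - (2*r)) = -r
Γ^θ_{r θ} = (1/2) g^{θθ} (∂_r g_{θθ} + ∂_θ g_{θr} - ∂_θ g_{rθ}) = (1/2)(1/r^2)((2*r) + (0) - (0)) = 1/r
All other Christoffel symbols are zero.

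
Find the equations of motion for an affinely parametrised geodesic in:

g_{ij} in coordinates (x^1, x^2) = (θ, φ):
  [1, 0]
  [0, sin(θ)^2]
Geodesic equation: d^2x^k/dλ^2 + Γ^k_{ij} (dx^i/dλ)(dx^j/dλ) = 0.
Non-zero Christoffel symbols:
Γ^θ_{φ φ} = -sin(2*θ)/2
Γ^φ_{θ φ} = 1/tan(θ)
Substituting (the symmetric pair Γ^k_{ij}, Γ^k_{ji} combines into a factor 2):
d^2θ/dλ^2 - (sin(2*θ)/2) (dφ/dλ)^2 = 0
d^2φ/dλ^2 + (2/tan(θ)) (dθ/dλ)(dφ/dλ) = 0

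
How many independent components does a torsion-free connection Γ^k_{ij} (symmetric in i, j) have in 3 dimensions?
Γ^k_{ij} has n choices for the upper index and n(n+1)/2 independent symmetric lower index pairs.
Total = 3 × 3×4/2 = 3 × 6 = 18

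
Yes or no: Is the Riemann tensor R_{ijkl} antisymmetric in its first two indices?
R_{ijkl} = -R_{jikl} (follows from metric compatibility).
Yes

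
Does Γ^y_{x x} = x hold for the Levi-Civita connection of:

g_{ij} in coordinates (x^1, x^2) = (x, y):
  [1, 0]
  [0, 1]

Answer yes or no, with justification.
Γ^y_{x x} = (1/2) g^{yy} (∂_x g_{yx} + ∂_x g_{yx} - ∂_y g_{xx}) = (1/2)(1)((0) + (0) - (0)) = 0
This differs from the proposed value x.
No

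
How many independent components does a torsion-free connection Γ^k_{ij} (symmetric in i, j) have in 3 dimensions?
Γ^k_{ij} has n choices for the upper index and n(n+1)/2 independent symmetric lower index pairs.
Total = 3 × 3×4/2 = 3 × 6 = 18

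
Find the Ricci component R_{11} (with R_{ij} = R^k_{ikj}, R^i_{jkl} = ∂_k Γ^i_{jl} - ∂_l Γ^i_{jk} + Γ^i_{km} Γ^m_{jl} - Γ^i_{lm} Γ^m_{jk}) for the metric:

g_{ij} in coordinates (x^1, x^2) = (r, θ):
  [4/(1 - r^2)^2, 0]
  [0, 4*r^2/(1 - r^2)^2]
Non-zero Christoffel symbols (Γ^k_{ij} = Γ^k_{ji}):
Γ^r_{r r} = 2*r/(1 - r^2)
Γ^r_{θ θ} = (r^3 + r)/(r^2 - 1)
Γ^θ_{r θ} = (-r^2 - 1)/(r^3 - r)
R^r_{r r r} = 0 (a repeated index in an antisymmetric pair)
R^θ_{r θ r} = ∂_θ Γ^θ_{r r} - ∂_r Γ^θ_{r θ} + Γ^θ_{θ m} Γ^m_{r r} - Γ^θ_{r m} Γ^m_{r θ}
  = (0) - ((r^4 + 4*r^2 - 1)/(r^3 - r)^2) + (2*(r^2 + 1)/(r^2 - 1)^2) - ((r^2 + 1)^2/(r^3 - r)^2) = -4/(r^2 - 1)^2
R_{rr} = R^r_{r r r} + R^θ_{r θ r} = (0) + (-4/(r^2 - 1)^2) = -4/(r^2 - 1)^2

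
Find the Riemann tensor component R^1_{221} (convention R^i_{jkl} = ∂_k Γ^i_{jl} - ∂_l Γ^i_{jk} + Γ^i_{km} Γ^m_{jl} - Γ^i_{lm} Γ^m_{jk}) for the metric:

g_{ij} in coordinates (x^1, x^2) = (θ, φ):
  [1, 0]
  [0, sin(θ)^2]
Non-zero Christoffel symbols (Γ^k_{ij} = Γ^k_{ji}):
Γ^θ_{φ φ} = -sin(2*θ)/2
Γ^φ_{θ φ} = 1/tan(θ)
R^θ_{φ φ θ} = ∂_φ Γ^θ_{φ θ} - ∂_θ Γ^θ_{φ φ} + Γ^θ_{φ m} Γ^m_{φ θ} - Γ^θ_{θ m} Γ^m_{φ φ}
  = (0) - (-cos(2*θ)) + (-cos(θ)^2) - (0) = -sin(θ)^2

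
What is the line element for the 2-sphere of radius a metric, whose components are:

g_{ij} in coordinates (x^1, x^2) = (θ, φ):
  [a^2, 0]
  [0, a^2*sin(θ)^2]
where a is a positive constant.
ds^2 = g_{ij} dx^i dx^j; only the non-zero components contribute.
ds^2 = a^2 dθ^2 + a^2*sin(θ)^2 dφ^2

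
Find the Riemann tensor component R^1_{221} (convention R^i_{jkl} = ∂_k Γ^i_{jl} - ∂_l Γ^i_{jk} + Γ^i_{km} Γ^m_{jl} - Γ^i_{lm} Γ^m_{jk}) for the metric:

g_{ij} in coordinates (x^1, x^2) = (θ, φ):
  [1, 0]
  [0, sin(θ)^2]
Non-zero Christoffel symbols (Γ^k_{ij} = Γ^k_{ji}):
Γ^θ_{φ φ} = -sin(2*θ)/2
Γ^φ_{θ φ} = 1/tan(θ)
R^θ_{φ φ θ} = ∂_φ Γ^θ_{φ θ} - ∂_θ Γ^θ_{φ φ} + Γ^θ_{φ m} Γ^m_{φ θ} - Γ^θ_{θ m} Γ^m_{φ φ}
  = (0) - (-cos(2*θ)) + (-cos(θ)^2) - (0) = -sin(θ)^2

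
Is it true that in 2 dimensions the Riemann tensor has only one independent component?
The number of independent components is n^2(n^2-1)/12 = 4·3/12 = 1 for n = 2 (e.g. R_{1212}).
Yes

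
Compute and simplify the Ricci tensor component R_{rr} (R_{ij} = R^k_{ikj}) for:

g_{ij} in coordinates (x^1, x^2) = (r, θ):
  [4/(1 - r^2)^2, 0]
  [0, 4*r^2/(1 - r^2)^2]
Non-zero Christoffel symbols (Γ^k_{ij} = Γ^k_{ji}):
Γ^r_{r r} = 2*r/(1 - r^2)
Γ^r_{θ θ} = (r^3 + r)/(r^2 - 1)
Γ^θ_{r θ} = (-r^2 - 1)/(r^3 - r)
R^r_{r r r} = 0 (a repeated index in an antisymmetric pair)
R^θ_{r θ r} = ∂_θ Γ^θ_{r r} - ∂_r Γ^θ_{r θ} + Γ^θ_{θ m} Γ^m_{r r} - Γ^θ_{r m} Γ^m_{r θ}
  = (0) - ((r^4 + 4*r^2 - 1)/(r^3 - r)^2) + (2*(r^2 + 1)/(r^2 - 1)^2) - ((r^2 + 1)^2/(r^3 - r)^2) = -4/(r^2 - 1)^2
R_{rr} = R^r_{r r r} + R^θ_{r θ r} = (0) + (-4/(r^2 - 1)^2) = -4/(r^2 - 1)^2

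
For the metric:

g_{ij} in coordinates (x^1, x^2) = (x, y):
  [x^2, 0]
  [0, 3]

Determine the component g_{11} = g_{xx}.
With x^1 = x, x^2 = y, g_{11} = g_{xx} is the row-1, column-1 entry of the matrix.
g_{11} = x^2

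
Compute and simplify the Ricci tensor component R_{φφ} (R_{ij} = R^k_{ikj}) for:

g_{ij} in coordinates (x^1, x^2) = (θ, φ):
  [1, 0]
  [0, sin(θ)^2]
Non-zero Christoffel symbols (Γ^k_{ij} = Γ^k_{ji}):
Γ^θ_{φ φ} = -sin(2*θ)/2
Γ^φ_{θ φ} = 1/tan(θ)
R^θ_{φ θ φ} = ∂_θ Γ^θ_{φ φ} - ∂_φ Γ^θ_{φ θ} + Γ^θ_{θ m} Γ^m_{φ φ} - Γ^θ_{φ m} Γ^m_{φ θ}
  = (-cos(2*θ)) - (0) + (0) - (-cos(θ)^2) = sin(θ)^2
R^φ_{φ φ φ} = 0 (a repeated index in an antisymmetric pair)
R_{φφ} = R^θ_{φ θ φ} + R^φ_{φ φ φ} = (sin(θ)^2) + (0) = sin(θ)^2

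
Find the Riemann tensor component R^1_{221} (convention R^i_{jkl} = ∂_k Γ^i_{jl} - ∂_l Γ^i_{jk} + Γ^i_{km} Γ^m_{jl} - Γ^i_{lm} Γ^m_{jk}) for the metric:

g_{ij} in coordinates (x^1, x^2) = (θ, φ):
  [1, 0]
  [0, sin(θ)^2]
Non-zero Christoffel symbols (Γ^k_{ij} = Γ^k_{ji}):
Γ^θ_{φ φ} = -sin(2*θ)/2
Γ^φ_{θ φ} = 1/tan(θ)
R^θ_{φ φ θ} = ∂_φ Γ^θ_{φ θ} - ∂_θ Γ^θ_{φ φ} + Γ^θ_{φ m} Γ^m_{φ θ} - Γ^θ_{θ m} Γ^m_{φ φ}
  = (0) - (-cos(2*θ)) + (-cos(θ)^2) - (0) = -sin(θ)^2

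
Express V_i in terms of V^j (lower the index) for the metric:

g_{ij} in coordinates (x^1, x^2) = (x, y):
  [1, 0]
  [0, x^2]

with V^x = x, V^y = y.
V_i = g_{ij} V^j:
V_x = (1)(x) + (0)(y) = x
V_y = (0)(x) + (x^2)(y) = x^2*y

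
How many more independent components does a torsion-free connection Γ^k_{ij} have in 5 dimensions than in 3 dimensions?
Independent components in n dimensions: n × n(n+1)/2 = n^2(n+1)/2.
5D: 5 × 15 = 75
3D: 3 × 6 = 18
Difference = 75 - 18 = 57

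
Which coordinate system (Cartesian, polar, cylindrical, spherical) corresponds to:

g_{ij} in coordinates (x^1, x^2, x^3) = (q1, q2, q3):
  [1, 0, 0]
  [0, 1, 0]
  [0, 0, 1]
All components are constant and the metric is the identity, i.e. orthonormal rectilinear coordinates.
Cartesian (3D) coordinates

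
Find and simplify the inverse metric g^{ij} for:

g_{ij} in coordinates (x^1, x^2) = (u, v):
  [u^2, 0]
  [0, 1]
The metric is diagonal, so g^{ij} is diagonal with entries 1/g_{ii}: diag(1/(u^2), 1).
g^{ij}:
  [1/u^2, 0]
  [0, 1]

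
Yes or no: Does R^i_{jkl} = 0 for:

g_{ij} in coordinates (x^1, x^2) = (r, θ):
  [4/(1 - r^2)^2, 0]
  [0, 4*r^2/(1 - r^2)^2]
Non-zero Christoffel symbols:
Γ^r_{r r} = 2*r/(1 - r^2)
Γ^r_{θ θ} = (r^3 + r)/(r^2 - 1)
Γ^θ_{r θ} = (-r^2 - 1)/(r^3 - r)
Ricci tensor: R_{rr} = -4/(r^2 - 1)^2, R_{rθ} = 0, R_{θθ} = -4*r^2/(r^2 - 1)^2
The Ricci tensor is non-zero, so the Riemann tensor is non-zero: not flat.
No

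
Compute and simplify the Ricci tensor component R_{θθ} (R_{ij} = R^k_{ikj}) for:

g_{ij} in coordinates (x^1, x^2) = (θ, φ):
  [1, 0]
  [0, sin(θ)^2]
Non-zero Christoffel symbols (Γ^k_{ij} = Γ^k_{ji}):
Γ^θ_{φ φ} = -sin(2*θ)/2
Γ^φ_{θ φ} = 1/tan(θ)
R^θ_{θ θ θ} = 0 (a repeated index in an antisymmetric pair)
R^φ_{θ φ θ} = ∂_φ Γ^φ_{θ θ} - ∂_θ Γ^φ_{θ φ} + Γ^φ_{φ m} Γ^m_{θ θ} - Γ^φ_{θ m} Γ^m_{θ φ}
  = (0) - (-1/sin(θ)^2) + (0) - (1/tan(θ)^2) = 1
R_{θθ} = R^θ_{θ θ θ} + R^φ_{θ φ θ} = (0) + (1) = 1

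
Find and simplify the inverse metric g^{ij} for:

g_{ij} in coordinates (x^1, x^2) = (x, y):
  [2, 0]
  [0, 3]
The metric is diagonal, so g^{ij} is diagonal with entries 1/g_{ii}: diag(1/2, 1/3).
g^{ij}:
  [1/2, 0]
  [0, 1/3]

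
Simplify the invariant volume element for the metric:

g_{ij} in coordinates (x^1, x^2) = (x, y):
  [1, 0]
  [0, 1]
det(g) = 1
√|det(g)| = 1
Volume element: dV = 1 dx dy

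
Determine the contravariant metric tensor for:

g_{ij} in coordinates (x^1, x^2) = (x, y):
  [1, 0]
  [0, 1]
The metric is diagonal, so g^{ij} is diagonal with entries 1/g_{ii}: diag(1, 1).
g^{ij}:
  [1, 0]
  [0, 1]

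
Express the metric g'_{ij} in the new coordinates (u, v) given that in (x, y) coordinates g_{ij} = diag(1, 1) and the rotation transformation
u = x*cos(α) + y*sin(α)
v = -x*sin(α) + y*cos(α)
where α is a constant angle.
Invert the transformation: x = u*cos(α) - v*sin(α), y = u*sin(α) + v*cos(α)
g'_{ij} = (∂x^k/∂x'^i)(∂x^l/∂x'^j) g_{kl}; with g_{kl} = δ_{kl} this is Σ_k (∂x^k/∂x'^i)(∂x^k/∂x'^j).
Jacobian: ∂x/∂u = cos(α), ∂x/∂v = -sin(α), ∂y/∂u = sin(α), ∂y/∂v = cos(α)
g'_{uu} = (cos(α))(cos(α)) + (sin(α))(sin(α)) = 1
g'_{uv} = (cos(α))(-sin(α)) + (sin(α))(cos(α)) = 0
g'_{vv} = (-sin(α))(-sin(α)) + (cos(α))(cos(α)) = 1
g'_{ij} = diag(1, 1)
The Euclidean metric is invariant under rotations.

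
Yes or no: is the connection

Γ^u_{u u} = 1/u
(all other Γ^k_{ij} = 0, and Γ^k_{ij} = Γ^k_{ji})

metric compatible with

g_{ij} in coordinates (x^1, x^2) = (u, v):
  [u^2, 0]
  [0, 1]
Using ∇_k g_{ij} = ∂_k g_{ij} - Γ^m_{ki} g_{mj} - Γ^m_{kj} g_{im}:
e.g. ∇_u g_{uu} = (2*u) - (u) - (u) = 0
Every component ∇_k g_{ij} vanishes: the connection is metric compatible.
Yes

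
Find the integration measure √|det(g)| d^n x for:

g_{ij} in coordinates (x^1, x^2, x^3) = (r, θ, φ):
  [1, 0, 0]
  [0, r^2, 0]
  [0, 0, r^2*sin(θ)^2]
det(g) = r^4*sin(θ)^2
√|det(g)| = r^2*sin(θ) (taking 0 < θ < π so that |sin(θ)| = sin(θ))
Volume element: dV = r^2*sin(θ) dr dθ dφ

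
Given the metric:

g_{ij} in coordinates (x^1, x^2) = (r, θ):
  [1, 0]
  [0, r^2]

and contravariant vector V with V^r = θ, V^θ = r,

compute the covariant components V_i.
V_i = g_{ij} V^j:
V_r = (1)(θ) + (0)(r) = θ
V_θ = (0)(θ) + (r^2)(r) = r^3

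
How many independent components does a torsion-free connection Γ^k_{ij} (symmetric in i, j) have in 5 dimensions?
Γ^k_{ij} has n choices for the upper index and n(n+1)/2 independent symmetric lower index pairs.
Total = 5 × 5×6/2 = 5 × 15 = 75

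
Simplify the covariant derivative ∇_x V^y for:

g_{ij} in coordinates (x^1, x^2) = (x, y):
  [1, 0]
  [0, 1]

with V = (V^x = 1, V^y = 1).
All Christoffel symbols are zero.
∇_x V^y = ∂_x V^y + Γ^y_{x j} V^j
  = (0) + (0)(1) + (0)(1)
  = 0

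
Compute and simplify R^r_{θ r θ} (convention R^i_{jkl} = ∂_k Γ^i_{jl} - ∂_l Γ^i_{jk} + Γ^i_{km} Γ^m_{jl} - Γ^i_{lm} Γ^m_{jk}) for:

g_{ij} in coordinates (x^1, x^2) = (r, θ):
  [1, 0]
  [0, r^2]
Non-zero Christoffel symbols (Γ^k_{ij} = Γ^k_{ji}):
Γ^r_{θ θ} = -r
Γ^θ_{r θ} = 1/r
R^r_{θ r θ} = ∂_r Γ^r_{θ θ} - ∂_θ Γ^r_{θ r} + Γ^r_{r m} Γ^m_{θ θ} - Γ^r_{θ m} Γ^m_{θ r}
  = (-1) - (0) + (0) - (-1) = 0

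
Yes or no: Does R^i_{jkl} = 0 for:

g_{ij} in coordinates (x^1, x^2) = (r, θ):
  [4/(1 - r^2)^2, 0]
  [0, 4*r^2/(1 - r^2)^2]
Non-zero Christoffel symbols:
Γ^r_{r r} = 2*r/(1 - r^2)
Γ^r_{θ θ} = (r^3 + r)/(r^2 - 1)
Γ^θ_{r θ} = (-r^2 - 1)/(r^3 - r)
Ricci tensor: R_{rr} = -4/(r^2 - 1)^2, R_{rθ} = 0, R_{θθ} = -4*r^2/(r^2 - 1)^2
The Ricci tensor is non-zero, so the Riemann tensor is non-zero: not flat.
No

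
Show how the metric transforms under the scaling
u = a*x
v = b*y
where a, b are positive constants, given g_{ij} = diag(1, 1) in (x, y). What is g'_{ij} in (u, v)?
Invert the transformation: x = u/a, y = v/b
g'_{ij} = (∂x^k/∂x'^i)(∂x^l/∂x'^j) g_{kl}; with g_{kl} = δ_{kl} this is Σ_k (∂x^k/∂x'^i)(∂x^k/∂x'^j).
Jacobian: ∂x/∂u = 1/a, ∂x/∂v = 0, ∂y/∂u = 0, ∂y/∂v = 1/b
g'_{uu} = (1/a)(1/a) + (0)(0) = 1/a^2
g'_{uv} = (1/a)(0) + (0)(1/b) = 0
g'_{vv} = (0)(0) + (1/b)(1/b) = 1/b^2
g'_{ij} = diag(1/a^2, 1/b^2)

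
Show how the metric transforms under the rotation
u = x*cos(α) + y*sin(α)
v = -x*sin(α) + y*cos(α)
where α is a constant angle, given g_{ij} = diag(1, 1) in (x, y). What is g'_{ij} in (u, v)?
Invert the transformation: x = u*cos(α) - v*sin(α), y = u*sin(α) + v*cos(α)
g'_{ij} = (∂x^k/∂x'^i)(∂x^l/∂x'^j) g_{kl}; with g_{kl} = δ_{kl} this is Σ_k (∂x^k/∂x'^i)(∂x^k/∂x'^j).
Jacobian: ∂x/∂u = cos(α), ∂x/∂v = -sin(α), ∂y/∂u = sin(α), ∂y/∂v = cos(α)
g'_{uu} = (cos(α))(cos(α)) + (sin(α))(sin(α)) = 1
g'_{uv} = (cos(α))(-sin(α)) + (sin(α))(cos(α)) = 0
g'_{vv} = (-sin(α))(-sin(α)) + (cos(α))(cos(α)) = 1
g'_{ij} = diag(1, 1)
The Euclidean metric is invariant under rotations.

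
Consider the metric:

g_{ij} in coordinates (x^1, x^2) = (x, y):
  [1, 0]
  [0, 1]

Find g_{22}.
With x^1 = x, x^2 = y, g_{22} = g_{yy} is the row-2, column-2 entry of the matrix.
g_{22} = 1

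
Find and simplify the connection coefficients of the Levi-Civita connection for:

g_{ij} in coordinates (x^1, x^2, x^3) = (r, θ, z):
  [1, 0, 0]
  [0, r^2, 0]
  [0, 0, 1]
Using Γ^k_{ij} = (1/2) g^{km} (∂_i g_{mj} + ∂_j g_{mi} - ∂_m g_{ij}); the metric is diagonal, so only the m = k term contributes.
Non-zero symbols (using the symmetry Γ^k_{ij} = Γ^k_{ji}):
Γ^r_{θ θ} = (1/2) g^{rr} (∂_θ g_{rθ} + ∂_θ g_{rθ} - ∂_r g_{θθ}) = (1/2)(1)((0) + (0) - (2*r)) = -r
Γ^θ_{r θ} = (1/2) g^{θθ} (∂_r g_{θθ} + ∂_θ g_{θr} - ∂_θ g_{rθ}) = (1/2)(1/r^2)((2*r) + (0) - (0)) = 1/r
All other Christoffel symbols are zero.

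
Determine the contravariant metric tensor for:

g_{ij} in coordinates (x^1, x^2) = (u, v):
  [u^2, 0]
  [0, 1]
The metric is diagonal, so g^{ij} is diagonal with entries 1/g_{ii}: diag(1/(u^2), 1).
g^{ij}:
  [1/u^2, 0]
  [0, 1]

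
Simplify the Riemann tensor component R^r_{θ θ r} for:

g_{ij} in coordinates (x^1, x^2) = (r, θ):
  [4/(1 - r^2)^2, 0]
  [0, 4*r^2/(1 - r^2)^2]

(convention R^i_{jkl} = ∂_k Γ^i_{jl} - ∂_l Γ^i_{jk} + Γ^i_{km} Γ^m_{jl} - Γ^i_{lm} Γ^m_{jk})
Non-zero Christoffel symbols (Γ^k_{ij} = Γ^k_{ji}):
Γ^r_{r r} = 2*r/(1 - r^2)
Γ^r_{θ θ} = (r^3 + r)/(r^2 - 1)
Γ^θ_{r θ} = (-r^2 - 1)/(r^3 - r)
R^r_{θ θ r} = ∂_θ Γ^r_{θ r} - ∂_r Γ^r_{θ θ} + Γ^r_{θ m} Γ^m_{θ r} - Γ^r_{r m} Γ^m_{θ θ}
  = (0) - ((r^4 - 4*r^2 - 1)/(r^2 - 1)^2) + (-(r^2 + 1)^2/(r^2 - 1)^2) - (-2*r^2*(r^2 + 1)/(r^2 - 1)^2) = 4*r^2/(r^2 - 1)^2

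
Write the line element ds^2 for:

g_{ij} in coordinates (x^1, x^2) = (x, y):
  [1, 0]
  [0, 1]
ds^2 = g_{ij} dx^i dx^j; only the non-zero components contribute.
ds^2 = dx^2 + dy^2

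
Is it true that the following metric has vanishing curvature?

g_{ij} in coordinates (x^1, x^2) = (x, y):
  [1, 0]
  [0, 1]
All metric components are constant, so every Christoffel symbol vanishes and R^i_{jkl} = 0.
Yes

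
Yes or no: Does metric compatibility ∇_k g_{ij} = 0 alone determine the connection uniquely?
One also needs vanishing torsion; metric compatibility plus torsion-freeness singles out the Levi-Civita connection.
No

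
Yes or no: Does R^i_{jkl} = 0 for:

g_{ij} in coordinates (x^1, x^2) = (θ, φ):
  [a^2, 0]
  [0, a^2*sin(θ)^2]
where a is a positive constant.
Non-zero Christoffel symbols:
Γ^θ_{φ φ} = -sin(2*θ)/2
Γ^φ_{θ φ} = 1/tan(θ)
Ricci tensor: R_{θθ} = 1, R_{θφ} = 0, R_{φφ} = sin(θ)^2
The Ricci tensor is non-zero, so the Riemann tensor is non-zero: not flat.
No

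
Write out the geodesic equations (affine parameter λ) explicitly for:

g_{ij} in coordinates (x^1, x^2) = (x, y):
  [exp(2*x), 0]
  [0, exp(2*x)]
Geodesic equation: d^2x^k/dλ^2 + Γ^k_{ij} (dx^i/dλ)(dx^j/dλ) = 0.
Non-zero Christoffel symbols:
Γ^x_{x x} = 1
Γ^x_{y y} = -1
Γ^y_{x y} = 1
Substituting (the symmetric pair Γ^k_{ij}, Γ^k_{ji} combines into a factor 2):
d^2x/dλ^2 + (dx/dλ)^2 - (dy/dλ)^2 = 0
d^2y/dλ^2 + 2 (dx/dλ)(dy/dλ) = 0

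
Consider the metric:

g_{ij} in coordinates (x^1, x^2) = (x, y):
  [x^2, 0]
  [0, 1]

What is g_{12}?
With x^1 = x, x^2 = y, g_{12} = g_{xy} is the row-1, column-2 entry of the matrix.
g_{12} = 0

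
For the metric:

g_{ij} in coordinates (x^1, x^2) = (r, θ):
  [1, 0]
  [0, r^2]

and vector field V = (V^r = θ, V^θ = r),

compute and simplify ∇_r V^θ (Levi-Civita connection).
Non-zero Christoffel symbols:
Γ^r_{θ θ} = -r
Γ^θ_{r θ} = 1/r
∇_r V^θ = ∂_r V^θ + Γ^θ_{r j} V^j
  = (1) + (0)(θ) + (1/r)(r)
  = 2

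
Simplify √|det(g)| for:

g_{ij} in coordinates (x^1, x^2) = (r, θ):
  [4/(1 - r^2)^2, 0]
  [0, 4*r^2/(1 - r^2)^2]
det(g) = 16*r^2/(1 - r^2)^4
√|det(g)| = 4*r/(r^2 - 1)^2
Volume element: dV = 4*r/(r^2 - 1)^2 dr dθ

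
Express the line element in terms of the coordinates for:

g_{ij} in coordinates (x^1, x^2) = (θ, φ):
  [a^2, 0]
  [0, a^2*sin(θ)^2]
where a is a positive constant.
ds^2 = g_{ij} dx^i dx^j; only the non-zero components contribute.
ds^2 = a^2 dθ^2 + a^2*sin(θ)^2 dφ^2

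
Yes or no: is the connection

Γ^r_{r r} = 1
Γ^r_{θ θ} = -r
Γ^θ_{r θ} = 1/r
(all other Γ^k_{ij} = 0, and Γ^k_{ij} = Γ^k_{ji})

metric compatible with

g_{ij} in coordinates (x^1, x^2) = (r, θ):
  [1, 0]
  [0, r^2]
Using ∇_k g_{ij} = ∂_k g_{ij} - Γ^m_{ki} g_{mj} - Γ^m_{kj} g_{im}:
∇_r g_{rr} = (0) - (1) - (1) = -2 ≠ 0
So the connection is not metric compatible (it is not the Levi-Civita connection).
No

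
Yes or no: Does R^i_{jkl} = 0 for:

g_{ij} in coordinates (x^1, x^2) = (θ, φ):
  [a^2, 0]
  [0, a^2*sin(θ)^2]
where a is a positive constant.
Non-zero Christoffel symbols:
Γ^θ_{φ φ} = -sin(2*θ)/2
Γ^φ_{θ φ} = 1/tan(θ)
Ricci tensor: R_{θθ} = 1, R_{θφ} = 0, R_{φφ} = sin(θ)^2
The Ricci tensor is non-zero, so the Riemann tensor is non-zero: not flat.
No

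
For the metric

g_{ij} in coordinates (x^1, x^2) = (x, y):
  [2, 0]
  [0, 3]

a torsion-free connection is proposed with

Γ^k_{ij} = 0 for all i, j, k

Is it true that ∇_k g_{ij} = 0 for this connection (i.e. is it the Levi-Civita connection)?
Using ∇_k g_{ij} = ∂_k g_{ij} - Γ^m_{ki} g_{mj} - Γ^m_{kj} g_{im}:
e.g. ∇_y g_{xx} = (0) - (0) - (0) = 0
Every component ∇_k g_{ij} vanishes: the connection is metric compatible.
Yes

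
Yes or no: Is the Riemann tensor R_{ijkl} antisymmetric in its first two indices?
R_{ijkl} = -R_{jikl} (follows from metric compatibility).
Yes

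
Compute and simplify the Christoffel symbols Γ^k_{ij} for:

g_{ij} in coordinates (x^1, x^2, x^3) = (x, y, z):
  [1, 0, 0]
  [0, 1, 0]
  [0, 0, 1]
Using Γ^k_{ij} = (1/2) g^{km} (∂_i g_{mj} + ∂_j g_{mi} - ∂_m g_{ij}); the metric is diagonal, so only the m = k term contributes.
Every metric component is constant, so all ∂_m g_{ij} = 0 and every Christoffel symbol vanishes.
All Christoffel symbols are zero.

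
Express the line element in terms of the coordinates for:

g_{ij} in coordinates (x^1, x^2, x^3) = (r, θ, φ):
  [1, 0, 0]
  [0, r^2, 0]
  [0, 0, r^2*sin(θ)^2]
ds^2 = g_{ij} dx^i dx^j; only the non-zero components contribute.
ds^2 = dr^2 + r^2 dθ^2 + r^2*sin(θ)^2 dφ^2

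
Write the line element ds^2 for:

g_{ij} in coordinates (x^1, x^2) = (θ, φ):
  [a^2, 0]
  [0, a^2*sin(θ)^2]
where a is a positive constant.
ds^2 = g_{ij} dx^i dx^j; only the non-zero components contribute.
ds^2 = a^2 dθ^2 + a^2*sin(θ)^2 dφ^2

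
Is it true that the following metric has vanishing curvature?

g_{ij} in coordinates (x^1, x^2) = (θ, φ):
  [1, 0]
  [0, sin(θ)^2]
Non-zero Christoffel symbols:
Γ^θ_{φ φ} = -sin(2*θ)/2
Γ^φ_{θ φ} = 1/tan(θ)
Ricci tensor: R_{θθ} = 1, R_{θφ} = 0, R_{φφ} = sin(θ)^2
The Ricci tensor is non-zero, so the Riemann tensor is non-zero: not flat.
No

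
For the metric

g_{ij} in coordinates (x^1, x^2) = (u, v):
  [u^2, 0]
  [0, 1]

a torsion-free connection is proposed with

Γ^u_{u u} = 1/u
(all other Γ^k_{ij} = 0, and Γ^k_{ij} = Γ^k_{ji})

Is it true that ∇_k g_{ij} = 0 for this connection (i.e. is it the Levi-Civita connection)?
Using ∇_k g_{ij} = ∂_k g_{ij} - Γ^m_{ki} g_{mj} - Γ^m_{kj} g_{im}:
e.g. ∇_u g_{uu} = (2*u) - (u) - (u) = 0
Every component ∇_k g_{ij} vanishes: the connection is metric compatible.
Yes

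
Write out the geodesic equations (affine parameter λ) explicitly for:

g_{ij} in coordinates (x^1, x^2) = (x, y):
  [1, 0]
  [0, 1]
Geodesic equation: d^2x^k/dλ^2 + Γ^k_{ij} (dx^i/dλ)(dx^j/dλ) = 0.
All Christoffel symbols vanish, so the geodesics are straight lines:
d^2x/dλ^2 = 0
d^2y/dλ^2 = 0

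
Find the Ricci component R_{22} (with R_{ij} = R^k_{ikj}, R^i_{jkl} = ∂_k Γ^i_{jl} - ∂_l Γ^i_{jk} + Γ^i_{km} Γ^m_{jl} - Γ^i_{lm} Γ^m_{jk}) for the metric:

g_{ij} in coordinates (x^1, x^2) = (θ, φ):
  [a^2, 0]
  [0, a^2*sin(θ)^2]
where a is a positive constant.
Non-zero Christoffel symbols (Γ^k_{ij} = Γ^k_{ji}):
Γ^θ_{φ φ} = -sin(2*θ)/2
Γ^φ_{θ φ} = 1/tan(θ)
R^θ_{φ θ φ} = ∂_θ Γ^θ_{φ φ} - ∂_φ Γ^θ_{φ θ} + Γ^θ_{θ m} Γ^m_{φ φ} - Γ^θ_{φ m} Γ^m_{φ θ}
  = (-cos(2*θ)) - (0) + (0) - (-cos(θ)^2) = sin(θ)^2
R^φ_{φ φ φ} = 0 (a repeated index in an antisymmetric pair)
R_{φφ} = R^θ_{φ θ φ} + R^φ_{φ φ φ} = (sin(θ)^2) + (0) = sin(θ)^2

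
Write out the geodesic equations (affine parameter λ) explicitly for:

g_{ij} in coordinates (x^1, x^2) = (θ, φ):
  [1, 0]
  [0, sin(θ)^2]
Geodesic equation: d^2x^k/dλ^2 + Γ^k_{ij} (dx^i/dλ)(dx^j/dλ) = 0.
Non-zero Christoffel symbols:
Γ^θ_{φ φ} = -sin(2*θ)/2
Γ^φ_{θ φ} = 1/tan(θ)
Substituting (the symmetric pair Γ^k_{ij}, Γ^k_{ji} combines into a factor 2):
d^2θ/dλ^2 - (sin(2*θ)/2) (dφ/dλ)^2 = 0
d^2φ/dλ^2 + (2/tan(θ)) (dθ/dλ)(dφ/dλ) = 0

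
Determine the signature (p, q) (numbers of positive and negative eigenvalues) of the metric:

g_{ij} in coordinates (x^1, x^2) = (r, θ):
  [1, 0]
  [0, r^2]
The metric is diagonal, so its eigenvalues are the diagonal entries: 1, r^2 (at a generic point, where coordinate-dependent entries are positive).
2 positive, 0 negative.
(2, 0) - Riemannian (positive definite)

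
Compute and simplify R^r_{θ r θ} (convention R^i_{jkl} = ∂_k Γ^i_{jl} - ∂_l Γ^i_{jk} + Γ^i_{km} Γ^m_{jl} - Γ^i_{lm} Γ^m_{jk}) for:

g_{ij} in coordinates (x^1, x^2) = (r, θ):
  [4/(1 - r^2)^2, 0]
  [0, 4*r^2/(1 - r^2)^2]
Non-zero Christoffel symbols (Γ^k_{ij} = Γ^k_{ji}):
Γ^r_{r r} = 2*r/(1 - r^2)
Γ^r_{θ θ} = (r^3 + r)/(r^2 - 1)
Γ^θ_{r θ} = (-r^2 - 1)/(r^3 - r)
R^r_{θ r θ} = ∂_r Γ^r_{θ θ} - ∂_θ Γ^r_{θ r} + Γ^r_{r m} Γ^m_{θ θ} - Γ^r_{θ m} Γ^m_{θ r}
  = ((r^4 - 4*r^2 - 1)/(r^2 - 1)^2) - (0) + (-2*r^2*(r^2 + 1)/(r^2 - 1)^2) - (-(r^2 + 1)^2/(r^2 - 1)^2) = -4*r^2/(r^2 - 1)^2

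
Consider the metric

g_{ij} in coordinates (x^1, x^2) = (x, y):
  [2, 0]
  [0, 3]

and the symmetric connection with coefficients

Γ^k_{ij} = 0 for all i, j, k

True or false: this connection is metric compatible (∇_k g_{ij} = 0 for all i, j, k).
Using ∇_k g_{ij} = ∂_k g_{ij} - Γ^m_{ki} g_{mj} - Γ^m_{kj} g_{im}:
e.g. ∇_y g_{xy} = (0) - (0) - (0) = 0
Every component ∇_k g_{ij} vanishes: the connection is metric compatible.
True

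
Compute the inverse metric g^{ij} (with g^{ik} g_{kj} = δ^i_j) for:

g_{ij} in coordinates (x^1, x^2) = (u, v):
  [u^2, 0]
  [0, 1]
The metric is diagonal, so g^{ij} is diagonal with entries 1/g_{ii}: diag(1/(u^2), 1).
g^{ij}:
  [1/u^2, 0]
  [0, 1]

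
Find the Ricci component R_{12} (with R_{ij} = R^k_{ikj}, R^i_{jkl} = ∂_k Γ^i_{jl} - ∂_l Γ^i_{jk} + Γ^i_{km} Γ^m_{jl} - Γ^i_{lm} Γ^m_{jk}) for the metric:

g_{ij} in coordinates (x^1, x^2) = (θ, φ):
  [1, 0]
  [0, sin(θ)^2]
Non-zero Christoffel symbols (Γ^k_{ij} = Γ^k_{ji}):
Γ^θ_{φ φ} = -sin(2*θ)/2
Γ^φ_{θ φ} = 1/tan(θ)
R^θ_{θ θ φ} = 0 (a repeated index in an antisymmetric pair)
R^φ_{θ φ φ} = 0 (a repeated index in an antisymmetric pair)
R_{θφ} = R^θ_{θ θ φ} + R^φ_{θ φ φ} = (0) + (0) = 0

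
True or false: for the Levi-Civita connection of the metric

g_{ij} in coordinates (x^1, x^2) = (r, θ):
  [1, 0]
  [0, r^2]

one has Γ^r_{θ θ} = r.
Γ^r_{θ θ} = (1/2) g^{rr} (∂_θ g_{rθ} + ∂_θ g_{rθ} - ∂_r g_{θθ}) = (1/2)(1)((0) + (0) - (2*r)) = -r
This differs from the proposed value r.
False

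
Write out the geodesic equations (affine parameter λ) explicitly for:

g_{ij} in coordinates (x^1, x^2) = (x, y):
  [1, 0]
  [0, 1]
Geodesic equation: d^2x^k/dλ^2 + Γ^k_{ij} (dx^i/dλ)(dx^j/dλ) = 0.
All Christoffel symbols vanish, so the geodesics are straight lines:
d^2x/dλ^2 = 0
d^2y/dλ^2 = 0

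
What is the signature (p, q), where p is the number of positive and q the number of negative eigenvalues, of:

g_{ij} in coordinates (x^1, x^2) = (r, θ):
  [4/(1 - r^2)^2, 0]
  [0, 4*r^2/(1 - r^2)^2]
The metric is diagonal, so its eigenvalues are the diagonal entries: 4/(1 - r^2)^2, 4*r^2/(1 - r^2)^2 (at a generic point, where coordinate-dependent entries are positive).
2 positive, 0 negative.
(2, 0) - Riemannian (positive definite)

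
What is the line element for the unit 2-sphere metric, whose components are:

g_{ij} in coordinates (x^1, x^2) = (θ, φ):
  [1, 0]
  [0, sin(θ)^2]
ds^2 = g_{ij} dx^i dx^j; only the non-zero components contribute.
ds^2 = dθ^2 + sin(θ)^2 dφ^2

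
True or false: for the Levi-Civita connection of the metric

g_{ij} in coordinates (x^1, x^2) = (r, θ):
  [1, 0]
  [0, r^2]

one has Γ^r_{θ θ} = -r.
Γ^r_{θ θ} = (1/2) g^{rr} (∂_θ g_{rθ} + ∂_θ g_{rθ} - ∂_r g_{θθ}) = (1/2)(1)((0) + (0) - (2*r)) = -r
This equals the proposed value -r.
True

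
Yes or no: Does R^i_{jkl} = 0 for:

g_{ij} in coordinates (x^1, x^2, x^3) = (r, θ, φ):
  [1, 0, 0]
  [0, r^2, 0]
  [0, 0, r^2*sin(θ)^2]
Non-zero Christoffel symbols:
Γ^r_{θ θ} = -r
Γ^r_{φ φ} = -r*sin(θ)^2
Γ^θ_{r θ} = 1/r
Γ^θ_{φ φ} = -sin(2*θ)/2
Γ^φ_{r φ} = 1/r
Γ^φ_{θ φ} = 1/tan(θ)
Ricci tensor: R_{rr} = 0, R_{rθ} = 0, R_{rφ} = 0, R_{θθ} = 0, R_{θφ} = 0, R_{φφ} = 0
All R_{ij} vanish; in 3 dimensions the Riemann tensor is fully determined by the Ricci tensor, so R^i_{jkl} = 0: the metric is flat (curvilinear coordinates on flat space).
Yes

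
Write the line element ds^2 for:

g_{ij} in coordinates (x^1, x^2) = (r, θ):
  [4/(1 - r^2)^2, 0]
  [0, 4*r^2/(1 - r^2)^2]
ds^2 = g_{ij} dx^i dx^j; only the non-zero components contribute.
ds^2 = (4/(1 - r^2)^2) dr^2 + (4*r^2/(1 - r^2)^2) dθ^2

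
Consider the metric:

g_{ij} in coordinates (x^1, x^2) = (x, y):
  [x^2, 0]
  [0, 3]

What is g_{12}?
With x^1 = x, x^2 = y, g_{12} = g_{xy} is the row-1, column-2 entry of the matrix.
g_{12} = 0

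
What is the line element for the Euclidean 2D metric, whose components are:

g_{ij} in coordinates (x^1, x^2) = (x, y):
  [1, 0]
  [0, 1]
ds^2 = g_{ij} dx^i dx^j; only the non-zero components contribute.
ds^2 = dx^2 + dy^2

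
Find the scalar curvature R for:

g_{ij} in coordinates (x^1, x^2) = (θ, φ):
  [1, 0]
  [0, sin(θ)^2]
Non-zero Christoffel symbols (Γ^k_{ij} = Γ^k_{ji}):
Γ^θ_{φ φ} = -sin(2*θ)/2
Γ^φ_{θ φ} = 1/tan(θ)
Ricci tensor (R_{ij} = R^k_{ikj}): R_{θθ} = 1, R_{θφ} = 0, R_{φφ} = sin(θ)^2
Inverse metric: g^{θθ} = 1, g^{φφ} = 1/sin(θ)^2
R = g^{ij} R_{ij} = (1)(1) + (1/sin(θ)^2)(sin(θ)^2) = 2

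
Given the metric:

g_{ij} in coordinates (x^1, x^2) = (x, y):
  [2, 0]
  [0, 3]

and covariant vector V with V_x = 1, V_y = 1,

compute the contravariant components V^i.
Inverse metric (diagonal): g^{xx} = 1/2, g^{yy} = 1/3
V^i = g^{ij} V_j:
V^x = (1/2)(1) + (0)(1) = 1/2
V^y = (0)(1) + (1/3)(1) = 1/3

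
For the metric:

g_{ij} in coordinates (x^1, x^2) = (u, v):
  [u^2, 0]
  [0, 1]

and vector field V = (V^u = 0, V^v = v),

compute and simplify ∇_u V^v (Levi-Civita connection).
Non-zero Christoffel symbols:
Γ^u_{u u} = 1/u
∇_u V^v = ∂_u V^v + Γ^v_{u j} V^j
  = (0) + (0)(0) + (0)(v)
  = 0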